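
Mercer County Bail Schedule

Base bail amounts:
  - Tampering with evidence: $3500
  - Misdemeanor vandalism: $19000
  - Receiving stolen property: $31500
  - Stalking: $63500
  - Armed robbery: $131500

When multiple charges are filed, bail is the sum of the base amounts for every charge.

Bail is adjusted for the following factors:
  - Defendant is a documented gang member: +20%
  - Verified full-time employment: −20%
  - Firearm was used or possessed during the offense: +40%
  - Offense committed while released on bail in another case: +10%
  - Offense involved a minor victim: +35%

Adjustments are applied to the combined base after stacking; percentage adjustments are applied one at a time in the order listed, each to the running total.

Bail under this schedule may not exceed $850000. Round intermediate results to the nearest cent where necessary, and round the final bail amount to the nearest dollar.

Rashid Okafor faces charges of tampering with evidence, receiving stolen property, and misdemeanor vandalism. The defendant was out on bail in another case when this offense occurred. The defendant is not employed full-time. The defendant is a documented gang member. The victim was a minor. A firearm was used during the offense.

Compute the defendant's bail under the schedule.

Base amounts from the schedule: tampering with evidence $3500; receiving stolen property $31500; misdemeanor vandalism $19000.
Stacking rule: sum of all bases. $3500 + $31500 + $19000 = $54000.
Defendant is a documented gang member (+20%): $54000 × 1.2 = $64800.
Firearm was used or possessed during the offense (+40%): $64800 × 1.4 = $90720.
Offense committed while released on bail in another case (+10%): $90720 × 1.1 = $99792.
Offense involved a minor victim (+35%): $99792 × 1.35 = $134719.20.
$134719.20 is within the $850000 maximum.
Rounded to the nearest dollar: $134719.

$134719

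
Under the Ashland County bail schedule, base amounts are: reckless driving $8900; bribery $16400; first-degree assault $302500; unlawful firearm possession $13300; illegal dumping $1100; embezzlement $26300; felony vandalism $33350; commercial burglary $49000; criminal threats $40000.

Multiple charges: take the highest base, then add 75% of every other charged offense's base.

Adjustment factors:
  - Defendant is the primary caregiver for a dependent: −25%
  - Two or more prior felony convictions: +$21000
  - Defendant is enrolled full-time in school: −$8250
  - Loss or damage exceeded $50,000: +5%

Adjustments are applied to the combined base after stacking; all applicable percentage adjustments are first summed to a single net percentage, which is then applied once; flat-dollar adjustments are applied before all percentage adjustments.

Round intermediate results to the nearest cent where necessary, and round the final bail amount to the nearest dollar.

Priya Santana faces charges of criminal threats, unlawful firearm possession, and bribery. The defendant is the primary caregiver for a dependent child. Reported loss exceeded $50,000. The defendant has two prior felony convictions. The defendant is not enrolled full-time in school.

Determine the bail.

$66620

Base amounts from the schedule: criminal threats $40000; unlawful firearm possession $13300; bribery $16400.
Stacking rule: highest base plus 75% of each additional charge. Highest is criminal threats at $40000. Additional: $13300 × 75% = $9975; $16400 × 75% = $12300. Combined base = $40000 + $22275 = $62275.
Two or more prior felony convictions (+$21000 flat): $62275 + $21000 = $83275.
Net percentage adjustment: −25% +5% = −20%. $83275 × 0.8 = $66620.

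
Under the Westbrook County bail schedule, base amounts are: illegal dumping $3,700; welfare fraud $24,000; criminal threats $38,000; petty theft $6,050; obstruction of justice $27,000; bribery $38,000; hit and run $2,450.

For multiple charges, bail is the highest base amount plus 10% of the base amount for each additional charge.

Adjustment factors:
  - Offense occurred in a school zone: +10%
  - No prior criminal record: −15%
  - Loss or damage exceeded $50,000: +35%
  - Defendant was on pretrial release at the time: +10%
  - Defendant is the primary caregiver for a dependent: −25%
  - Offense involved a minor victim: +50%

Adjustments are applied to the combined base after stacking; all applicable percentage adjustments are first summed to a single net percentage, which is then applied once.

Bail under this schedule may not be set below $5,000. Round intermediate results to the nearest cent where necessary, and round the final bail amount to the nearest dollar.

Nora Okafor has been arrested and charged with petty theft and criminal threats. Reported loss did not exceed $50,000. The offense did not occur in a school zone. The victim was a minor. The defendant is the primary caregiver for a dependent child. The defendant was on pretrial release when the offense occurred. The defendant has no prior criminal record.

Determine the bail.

Base amounts from the schedule: petty theft $6,050; criminal threats $38,000.
Stacking rule: highest base plus 10% of each additional charge. Highest is criminal threats at $38,000. Additional: $6,050 × 10% = $605. Combined base = $38,000 + $605 = $38,605.
Net percentage adjustment: −15% +10% −25% +50% = +20%. $38,605 × 1.2 = $46,326.
$46,326 is at or above the $5,000 minimum.

$46,326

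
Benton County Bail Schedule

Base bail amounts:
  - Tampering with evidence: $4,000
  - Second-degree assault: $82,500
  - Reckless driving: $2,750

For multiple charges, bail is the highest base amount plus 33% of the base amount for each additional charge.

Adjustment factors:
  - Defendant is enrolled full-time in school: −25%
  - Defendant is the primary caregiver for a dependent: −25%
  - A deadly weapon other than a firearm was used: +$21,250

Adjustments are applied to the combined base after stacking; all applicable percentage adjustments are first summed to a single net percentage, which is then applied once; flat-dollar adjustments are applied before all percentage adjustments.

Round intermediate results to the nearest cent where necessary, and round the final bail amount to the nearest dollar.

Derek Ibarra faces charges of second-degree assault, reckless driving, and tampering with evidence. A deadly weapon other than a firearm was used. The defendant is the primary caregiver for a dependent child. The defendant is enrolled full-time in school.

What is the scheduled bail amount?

Base amounts from the schedule: second-degree assault $82,500; reckless driving $2,750; tampering with evidence $4,000.
Stacking rule: highest base plus 33% of each additional charge. Highest is second-degree assault at $82,500. Additional: $2,750 × 33% = $907.50; $4,000 × 33% = $1,320. Combined base = $82,500 + $2,227.50 = $84,727.50.
A deadly weapon other than a firearm was used (+$21,250 flat): $84,727.50 + $21,250 = $105,977.50.
Net percentage adjustment: −25% −25% = −50%. $105,977.50 × 0.5 = $52,988.75.
Rounded to the nearest dollar: $52,989.

$52,989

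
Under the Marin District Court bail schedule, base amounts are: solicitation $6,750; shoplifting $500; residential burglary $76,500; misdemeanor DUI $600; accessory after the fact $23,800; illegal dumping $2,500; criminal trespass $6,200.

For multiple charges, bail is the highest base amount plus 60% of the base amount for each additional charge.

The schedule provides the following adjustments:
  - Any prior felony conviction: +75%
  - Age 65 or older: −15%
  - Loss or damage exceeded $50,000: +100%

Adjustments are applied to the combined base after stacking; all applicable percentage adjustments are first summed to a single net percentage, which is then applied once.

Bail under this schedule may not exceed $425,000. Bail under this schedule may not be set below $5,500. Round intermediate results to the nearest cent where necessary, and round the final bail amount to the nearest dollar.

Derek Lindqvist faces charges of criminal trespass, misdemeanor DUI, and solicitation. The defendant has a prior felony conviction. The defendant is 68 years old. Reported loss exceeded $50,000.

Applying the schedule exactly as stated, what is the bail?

Base amounts from the schedule: criminal trespass $6,200; misdemeanor DUI $600; solicitation $6,750.
Stacking rule: highest base plus 60% of each additional charge. Highest is solicitation at $6,750. Additional: $6,200 × 60% = $3,720; $600 × 60% = $360. Combined base = $6,750 + $4,080 = $10,830.
Net percentage adjustment: +75% −15% +100% = +160%. $10,830 × 2.6 = $28,158.
$28,158 is within the $425,000 maximum.
$28,158 is at or above the $5,500 minimum.

$28,158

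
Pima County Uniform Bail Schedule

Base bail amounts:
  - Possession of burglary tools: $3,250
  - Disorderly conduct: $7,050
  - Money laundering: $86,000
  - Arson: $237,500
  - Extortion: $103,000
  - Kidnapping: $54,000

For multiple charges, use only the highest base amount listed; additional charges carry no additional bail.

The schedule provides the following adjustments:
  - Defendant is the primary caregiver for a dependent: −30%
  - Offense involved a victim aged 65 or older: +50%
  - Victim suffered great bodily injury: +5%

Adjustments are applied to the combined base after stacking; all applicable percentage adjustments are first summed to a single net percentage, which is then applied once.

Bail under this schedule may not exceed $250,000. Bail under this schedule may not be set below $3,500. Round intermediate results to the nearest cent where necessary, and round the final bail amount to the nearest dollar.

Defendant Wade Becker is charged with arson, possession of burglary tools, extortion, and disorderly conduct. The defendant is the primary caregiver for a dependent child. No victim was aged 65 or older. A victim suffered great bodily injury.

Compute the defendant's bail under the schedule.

Base amounts from the schedule: arson $237,500; possession of burglary tools $3,250; extortion $103,000; disorderly conduct $7,050.
Stacking rule: use the highest base only. Highest is arson at $237,500. Combined base = $237,500.
Net percentage adjustment: −30% +5% = −25%. $237,500 × 0.75 = $178,125.
$178,125 is within the $250,000 maximum.
$178,125 is at or above the $3,500 minimum.

$178,125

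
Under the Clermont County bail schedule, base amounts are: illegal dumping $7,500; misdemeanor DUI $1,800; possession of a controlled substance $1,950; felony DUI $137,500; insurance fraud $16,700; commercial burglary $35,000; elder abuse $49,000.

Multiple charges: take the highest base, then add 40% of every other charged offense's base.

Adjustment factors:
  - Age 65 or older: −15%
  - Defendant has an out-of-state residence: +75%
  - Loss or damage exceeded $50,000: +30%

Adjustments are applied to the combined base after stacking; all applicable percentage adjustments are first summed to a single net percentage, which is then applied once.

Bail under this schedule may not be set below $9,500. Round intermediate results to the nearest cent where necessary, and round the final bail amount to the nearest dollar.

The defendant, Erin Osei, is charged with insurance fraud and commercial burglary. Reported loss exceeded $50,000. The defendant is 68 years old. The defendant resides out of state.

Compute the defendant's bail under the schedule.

$79,192

Base amounts from the schedule: insurance fraud $16,700; commercial burglary $35,000.
Stacking rule: highest base plus 40% of each additional charge. Highest is commercial burglary at $35,000. Additional: $16,700 × 40% = $6,680. Combined base = $35,000 + $6,680 = $41,680.
Net percentage adjustment: −15% +75% +30% = +90%. $41,680 × 1.9 = $79,192.
$79,192 is at or above the $9,500 minimum.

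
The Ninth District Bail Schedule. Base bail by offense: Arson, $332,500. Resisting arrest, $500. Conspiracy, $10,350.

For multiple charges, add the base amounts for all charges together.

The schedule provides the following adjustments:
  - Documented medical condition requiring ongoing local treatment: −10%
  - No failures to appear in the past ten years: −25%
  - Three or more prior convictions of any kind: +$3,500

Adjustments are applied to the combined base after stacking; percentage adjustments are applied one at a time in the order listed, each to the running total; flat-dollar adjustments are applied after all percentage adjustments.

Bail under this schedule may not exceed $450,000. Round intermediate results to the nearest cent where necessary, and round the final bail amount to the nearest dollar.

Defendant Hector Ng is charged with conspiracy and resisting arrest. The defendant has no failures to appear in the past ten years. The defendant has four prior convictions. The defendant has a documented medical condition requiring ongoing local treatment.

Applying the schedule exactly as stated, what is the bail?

$10,824

Base amounts from the schedule: conspiracy $10,350; resisting arrest $500.
Stacking rule: sum of all bases. $10,350 + $500 = $10,850.
Documented medical condition requiring ongoing local treatment (−10%): $10,850 × 0.9 = $9,765.
No failures to appear in the past ten years (−25%): $9,765 × 0.75 = $7,323.75.
Three or more prior convictions of any kind (+$3,500 flat): $7,323.75 + $3,500 = $10,823.75.
$10,823.75 is within the $450,000 maximum.
Rounded to the nearest dollar: $10,824.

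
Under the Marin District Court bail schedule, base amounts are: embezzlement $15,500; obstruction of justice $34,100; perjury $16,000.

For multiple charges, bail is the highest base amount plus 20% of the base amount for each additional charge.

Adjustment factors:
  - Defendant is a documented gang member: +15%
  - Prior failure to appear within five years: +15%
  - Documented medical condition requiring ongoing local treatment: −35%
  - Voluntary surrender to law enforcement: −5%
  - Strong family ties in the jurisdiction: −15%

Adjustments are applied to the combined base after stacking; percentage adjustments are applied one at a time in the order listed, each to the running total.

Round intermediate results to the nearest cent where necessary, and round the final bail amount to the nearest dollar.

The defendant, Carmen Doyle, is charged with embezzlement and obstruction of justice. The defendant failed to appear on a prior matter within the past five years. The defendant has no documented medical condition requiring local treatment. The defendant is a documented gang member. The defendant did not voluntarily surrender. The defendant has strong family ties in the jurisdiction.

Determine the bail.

$41,817

Base amounts from the schedule: embezzlement $15,500; obstruction of justice $34,100.
Stacking rule: highest base plus 20% of each additional charge. Highest is obstruction of justice at $34,100. Additional: $15,500 × 20% = $3,100. Combined base = $34,100 + $3,100 = $37,200.
Defendant is a documented gang member (+15%): $37,200 × 1.15 = $42,780.
Prior failure to appear within five years (+15%): $42,780 × 1.15 = $49,197.
Strong family ties in the jurisdiction (−15%): $49,197 × 0.85 = $41,817.45.
Rounded to the nearest dollar: $41,817.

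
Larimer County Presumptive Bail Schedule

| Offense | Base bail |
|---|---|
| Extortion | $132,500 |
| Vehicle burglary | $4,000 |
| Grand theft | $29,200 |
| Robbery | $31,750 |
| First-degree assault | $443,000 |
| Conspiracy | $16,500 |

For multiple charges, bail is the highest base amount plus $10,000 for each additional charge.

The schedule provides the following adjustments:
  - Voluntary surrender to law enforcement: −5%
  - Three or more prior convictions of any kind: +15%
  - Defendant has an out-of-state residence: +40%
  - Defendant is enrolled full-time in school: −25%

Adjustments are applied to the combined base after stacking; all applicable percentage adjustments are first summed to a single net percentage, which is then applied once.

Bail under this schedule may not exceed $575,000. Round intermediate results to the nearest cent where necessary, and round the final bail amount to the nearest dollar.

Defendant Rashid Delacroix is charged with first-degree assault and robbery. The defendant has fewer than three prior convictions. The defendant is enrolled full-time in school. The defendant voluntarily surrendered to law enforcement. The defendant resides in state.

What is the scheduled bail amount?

$317,100

Base amounts from the schedule: first-degree assault $443,000; robbery $31,750.
Stacking rule: highest base plus $10,000 per additional charge. Highest is first-degree assault at $443,000; 1 additional charge → +$10,000. Combined base = $453,000.
Net percentage adjustment: −5% −25% = −30%. $453,000 × 0.7 = $317,100.
$317,100 is within the $575,000 maximum.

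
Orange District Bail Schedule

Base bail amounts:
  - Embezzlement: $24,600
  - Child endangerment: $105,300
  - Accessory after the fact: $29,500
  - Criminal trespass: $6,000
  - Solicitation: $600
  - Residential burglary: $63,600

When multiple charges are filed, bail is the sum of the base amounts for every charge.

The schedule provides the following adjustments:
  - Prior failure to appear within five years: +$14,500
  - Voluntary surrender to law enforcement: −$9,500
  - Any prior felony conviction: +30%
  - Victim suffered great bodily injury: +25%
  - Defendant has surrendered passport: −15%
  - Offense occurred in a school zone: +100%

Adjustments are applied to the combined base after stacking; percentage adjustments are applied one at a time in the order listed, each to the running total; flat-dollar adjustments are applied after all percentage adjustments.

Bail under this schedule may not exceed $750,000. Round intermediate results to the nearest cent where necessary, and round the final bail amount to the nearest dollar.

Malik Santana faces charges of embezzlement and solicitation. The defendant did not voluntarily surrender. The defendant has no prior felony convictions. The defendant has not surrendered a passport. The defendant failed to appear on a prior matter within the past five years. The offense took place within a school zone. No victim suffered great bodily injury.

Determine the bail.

$64,900

Base amounts from the schedule: embezzlement $24,600; solicitation $600.
Stacking rule: sum of all bases. $24,600 + $600 = $25,200.
Offense occurred in a school zone (+100%): $25,200 × 2 = $50,400.
Prior failure to appear within five years (+$14,500 flat): $50,400 + $14,500 = $64,900.
$64,900 is within the $750,000 maximum.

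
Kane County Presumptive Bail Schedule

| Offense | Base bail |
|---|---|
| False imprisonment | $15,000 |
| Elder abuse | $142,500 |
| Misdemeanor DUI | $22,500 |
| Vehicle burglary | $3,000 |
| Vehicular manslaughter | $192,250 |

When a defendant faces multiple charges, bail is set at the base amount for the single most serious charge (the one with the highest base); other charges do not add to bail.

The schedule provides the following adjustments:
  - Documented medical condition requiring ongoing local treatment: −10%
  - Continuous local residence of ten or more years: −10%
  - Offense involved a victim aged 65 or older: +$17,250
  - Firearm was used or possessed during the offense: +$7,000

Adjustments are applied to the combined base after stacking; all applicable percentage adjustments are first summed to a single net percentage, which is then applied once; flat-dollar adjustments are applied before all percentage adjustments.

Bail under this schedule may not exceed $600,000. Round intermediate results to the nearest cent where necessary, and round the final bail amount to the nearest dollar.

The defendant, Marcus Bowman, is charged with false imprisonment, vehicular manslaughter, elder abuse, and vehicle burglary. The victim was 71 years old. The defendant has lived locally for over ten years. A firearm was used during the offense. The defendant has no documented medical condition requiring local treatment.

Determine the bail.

Base amounts from the schedule: false imprisonment $15,000; vehicular manslaughter $192,250; elder abuse $142,500; vehicle burglary $3,000.
Stacking rule: use the highest base only. Highest is vehicular manslaughter at $192,250. Combined base = $192,250.
Offense involved a victim aged 65 or older (+$17,250 flat): $192,250 + $17,250 = $209,500.
Firearm was used or possessed during the offense (+$7,000 flat): $209,500 + $7,000 = $216,500.
Continuous local residence of ten or more years (−10%): $216,500 × 0.9 = $194,850.
$194,850 is within the $600,000 maximum.

$194,850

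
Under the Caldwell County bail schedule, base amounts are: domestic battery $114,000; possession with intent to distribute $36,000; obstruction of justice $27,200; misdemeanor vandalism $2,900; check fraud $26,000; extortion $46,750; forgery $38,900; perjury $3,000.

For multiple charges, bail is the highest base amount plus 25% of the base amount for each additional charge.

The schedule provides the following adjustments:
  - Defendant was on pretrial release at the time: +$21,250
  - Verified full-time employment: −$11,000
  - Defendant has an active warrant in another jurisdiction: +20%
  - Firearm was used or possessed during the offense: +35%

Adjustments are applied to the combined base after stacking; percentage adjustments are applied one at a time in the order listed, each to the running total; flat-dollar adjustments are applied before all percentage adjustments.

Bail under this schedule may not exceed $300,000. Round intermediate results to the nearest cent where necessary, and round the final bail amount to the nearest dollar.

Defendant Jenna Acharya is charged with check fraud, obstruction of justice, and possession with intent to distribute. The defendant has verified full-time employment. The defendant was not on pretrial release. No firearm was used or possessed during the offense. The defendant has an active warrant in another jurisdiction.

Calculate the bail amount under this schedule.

Base amounts from the schedule: check fraud $26,000; obstruction of justice $27,200; possession with intent to distribute $36,000.
Stacking rule: highest base plus 25% of each additional charge. Highest is possession with intent to distribute at $36,000. Additional: $26,000 × 25% = $6,500; $27,200 × 25% = $6,800. Combined base = $36,000 + $13,300 = $49,300.
Verified full-time employment (−$11,000 flat): $49,300 − $11,000 = $38,300.
Defendant has an active warrant in another jurisdiction (+20%): $38,300 × 1.2 = $45,960.
$45,960 is within the $300,000 maximum.

$45,960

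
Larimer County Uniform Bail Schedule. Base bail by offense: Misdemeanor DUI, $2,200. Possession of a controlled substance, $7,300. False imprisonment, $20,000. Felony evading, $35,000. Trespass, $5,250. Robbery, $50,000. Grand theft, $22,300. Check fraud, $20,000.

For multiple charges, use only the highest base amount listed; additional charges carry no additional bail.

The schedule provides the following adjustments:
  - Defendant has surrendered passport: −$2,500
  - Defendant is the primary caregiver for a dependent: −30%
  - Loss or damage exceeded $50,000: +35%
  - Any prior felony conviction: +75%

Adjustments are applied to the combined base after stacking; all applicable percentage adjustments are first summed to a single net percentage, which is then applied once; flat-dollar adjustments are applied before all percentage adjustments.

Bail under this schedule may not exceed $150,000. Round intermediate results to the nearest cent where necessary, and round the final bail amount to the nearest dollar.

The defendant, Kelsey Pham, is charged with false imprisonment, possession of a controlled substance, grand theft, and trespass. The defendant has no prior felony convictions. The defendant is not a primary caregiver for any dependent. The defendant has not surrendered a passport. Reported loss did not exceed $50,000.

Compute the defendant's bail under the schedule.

Base amounts from the schedule: false imprisonment $20,000; possession of a controlled substance $7,300; grand theft $22,300; trespass $5,250.
Stacking rule: use the highest base only. Highest is grand theft at $22,300. Combined base = $22,300.
No adjustment factors apply to this defendant.
$22,300 is within the $150,000 maximum.

$22,300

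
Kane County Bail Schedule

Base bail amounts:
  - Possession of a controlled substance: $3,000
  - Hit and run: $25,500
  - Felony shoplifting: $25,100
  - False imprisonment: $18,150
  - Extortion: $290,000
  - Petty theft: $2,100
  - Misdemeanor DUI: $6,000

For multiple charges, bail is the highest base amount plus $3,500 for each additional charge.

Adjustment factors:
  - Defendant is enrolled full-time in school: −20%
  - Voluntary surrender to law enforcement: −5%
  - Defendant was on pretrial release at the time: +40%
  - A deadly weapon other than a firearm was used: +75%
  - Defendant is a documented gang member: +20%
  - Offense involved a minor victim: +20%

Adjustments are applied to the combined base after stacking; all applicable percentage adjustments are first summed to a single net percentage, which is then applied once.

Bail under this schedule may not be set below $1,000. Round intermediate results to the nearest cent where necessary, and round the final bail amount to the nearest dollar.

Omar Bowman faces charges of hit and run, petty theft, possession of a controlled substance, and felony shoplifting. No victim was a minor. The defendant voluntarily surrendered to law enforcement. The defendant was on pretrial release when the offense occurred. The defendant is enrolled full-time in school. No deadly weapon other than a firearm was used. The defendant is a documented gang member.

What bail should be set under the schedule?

Base amounts from the schedule: hit and run $25,500; petty theft $2,100; possession of a controlled substance $3,000; felony shoplifting $25,100.
Stacking rule: highest base plus $3,500 per additional charge. Highest is hit and run at $25,500; 3 additional charges → +$10,500. Combined base = $36,000.
Net percentage adjustment: −20% −5% +40% +20% = +35%. $36,000 × 1.35 = $48,600.
$48,600 is at or above the $1,000 minimum.

$48,600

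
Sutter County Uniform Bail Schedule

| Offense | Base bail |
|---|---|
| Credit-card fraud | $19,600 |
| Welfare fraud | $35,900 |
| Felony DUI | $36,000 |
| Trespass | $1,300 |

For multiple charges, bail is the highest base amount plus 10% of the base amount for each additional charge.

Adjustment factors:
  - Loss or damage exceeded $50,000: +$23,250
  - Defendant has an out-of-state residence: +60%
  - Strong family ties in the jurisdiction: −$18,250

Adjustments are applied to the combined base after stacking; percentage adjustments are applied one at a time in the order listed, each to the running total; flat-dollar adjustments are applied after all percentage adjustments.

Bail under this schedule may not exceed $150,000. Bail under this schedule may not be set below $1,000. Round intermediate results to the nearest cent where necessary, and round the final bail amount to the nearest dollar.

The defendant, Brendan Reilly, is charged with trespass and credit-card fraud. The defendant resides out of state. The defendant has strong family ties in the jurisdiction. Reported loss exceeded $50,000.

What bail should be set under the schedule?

$36,568

Base amounts from the schedule: trespass $1,300; credit-card fraud $19,600.
Stacking rule: highest base plus 10% of each additional charge. Highest is credit-card fraud at $19,600. Additional: $1,300 × 10% = $130. Combined base = $19,600 + $130 = $19,730.
Defendant has an out-of-state residence (+60%): $19,730 × 1.6 = $31,568.
Loss or damage exceeded $50,000 (+$23,250 flat): $31,568 + $23,250 = $54,818.
Strong family ties in the jurisdiction (−$18,250 flat): $54,818 − $18,250 = $36,568.
$36,568 is within the $150,000 maximum.
$36,568 is at or above the $1,000 minimum.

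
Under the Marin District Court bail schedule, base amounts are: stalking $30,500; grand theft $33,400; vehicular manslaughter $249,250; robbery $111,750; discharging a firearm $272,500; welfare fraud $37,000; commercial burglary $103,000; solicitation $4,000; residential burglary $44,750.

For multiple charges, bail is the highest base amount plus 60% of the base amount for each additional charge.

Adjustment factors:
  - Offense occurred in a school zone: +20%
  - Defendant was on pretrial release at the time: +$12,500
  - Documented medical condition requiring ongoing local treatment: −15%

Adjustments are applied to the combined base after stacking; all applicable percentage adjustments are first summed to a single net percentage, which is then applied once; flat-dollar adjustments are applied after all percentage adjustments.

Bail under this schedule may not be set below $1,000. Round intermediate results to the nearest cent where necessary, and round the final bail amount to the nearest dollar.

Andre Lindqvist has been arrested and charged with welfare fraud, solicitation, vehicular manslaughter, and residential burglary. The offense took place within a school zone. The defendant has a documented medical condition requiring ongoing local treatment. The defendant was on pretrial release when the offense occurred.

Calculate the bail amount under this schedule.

$328,235

Base amounts from the schedule: welfare fraud $37,000; solicitation $4,000; vehicular manslaughter $249,250; residential burglary $44,750.
Stacking rule: highest base plus 60% of each additional charge. Highest is vehicular manslaughter at $249,250. Additional: $37,000 × 60% = $22,200; $4,000 × 60% = $2,400; $44,750 × 60% = $26,850. Combined base = $249,250 + $51,450 = $300,700.
Net percentage adjustment: +20% −15% = +5%. $300,700 × 1.05 = $315,735.
Defendant was on pretrial release at the time (+$12,500 flat): $315,735 + $12,500 = $328,235.
$328,235 is at or above the $1,000 minimum.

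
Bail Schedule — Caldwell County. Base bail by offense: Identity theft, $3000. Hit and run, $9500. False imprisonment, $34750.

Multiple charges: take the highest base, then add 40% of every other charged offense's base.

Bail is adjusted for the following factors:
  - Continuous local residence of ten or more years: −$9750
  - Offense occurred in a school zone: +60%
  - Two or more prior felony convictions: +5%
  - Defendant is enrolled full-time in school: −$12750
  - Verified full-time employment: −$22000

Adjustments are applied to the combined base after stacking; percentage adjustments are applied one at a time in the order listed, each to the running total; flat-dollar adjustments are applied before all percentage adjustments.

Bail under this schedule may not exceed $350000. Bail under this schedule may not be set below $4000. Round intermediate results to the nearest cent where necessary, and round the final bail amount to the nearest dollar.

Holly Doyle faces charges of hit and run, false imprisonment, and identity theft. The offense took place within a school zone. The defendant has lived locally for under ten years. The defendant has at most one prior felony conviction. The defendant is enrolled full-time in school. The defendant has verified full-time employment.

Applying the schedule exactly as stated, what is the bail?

$8000

Base amounts from the schedule: hit and run $9500; false imprisonment $34750; identity theft $3000.
Stacking rule: highest base plus 40% of each additional charge. Highest is false imprisonment at $34750. Additional: $9500 × 40% = $3800; $3000 × 40% = $1200. Combined base = $34750 + $5000 = $39750.
Defendant is enrolled full-time in school (−$12750 flat): $39750 − $12750 = $27000.
Verified full-time employment (−$22000 flat): $27000 − $22000 = $5000.
Offense occurred in a school zone (+60%): $5000 × 1.6 = $8000.
$8000 is within the $350000 maximum.
$8000 is at or above the $4000 minimum.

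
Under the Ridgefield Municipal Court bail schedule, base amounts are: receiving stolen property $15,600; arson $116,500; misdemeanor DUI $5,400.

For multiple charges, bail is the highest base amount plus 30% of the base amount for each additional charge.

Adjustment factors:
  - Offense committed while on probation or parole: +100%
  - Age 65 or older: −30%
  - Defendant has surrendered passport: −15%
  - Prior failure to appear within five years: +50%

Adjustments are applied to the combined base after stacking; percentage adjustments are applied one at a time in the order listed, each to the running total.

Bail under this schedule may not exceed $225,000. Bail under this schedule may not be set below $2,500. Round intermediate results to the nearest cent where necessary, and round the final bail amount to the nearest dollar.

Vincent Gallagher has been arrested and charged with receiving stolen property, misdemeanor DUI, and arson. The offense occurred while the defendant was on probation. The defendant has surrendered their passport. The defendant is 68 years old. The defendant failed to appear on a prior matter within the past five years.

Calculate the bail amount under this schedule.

$219,198

Base amounts from the schedule: receiving stolen property $15,600; misdemeanor DUI $5,400; arson $116,500.
Stacking rule: highest base plus 30% of each additional charge. Highest is arson at $116,500. Additional: $15,600 × 30% = $4,680; $5,400 × 30% = $1,620. Combined base = $116,500 + $6,300 = $122,800.
Offense committed while on probation or parole (+100%): $122,800 × 2 = $245,600.
Age 65 or older (−30%): $245,600 × 0.7 = $171,920.
Defendant has surrendered passport (−15%): $171,920 × 0.85 = $146,132.
Prior failure to appear within five years (+50%): $146,132 × 1.5 = $219,198.
$219,198 is within the $225,000 maximum.
$219,198 is at or above the $2,500 minimum.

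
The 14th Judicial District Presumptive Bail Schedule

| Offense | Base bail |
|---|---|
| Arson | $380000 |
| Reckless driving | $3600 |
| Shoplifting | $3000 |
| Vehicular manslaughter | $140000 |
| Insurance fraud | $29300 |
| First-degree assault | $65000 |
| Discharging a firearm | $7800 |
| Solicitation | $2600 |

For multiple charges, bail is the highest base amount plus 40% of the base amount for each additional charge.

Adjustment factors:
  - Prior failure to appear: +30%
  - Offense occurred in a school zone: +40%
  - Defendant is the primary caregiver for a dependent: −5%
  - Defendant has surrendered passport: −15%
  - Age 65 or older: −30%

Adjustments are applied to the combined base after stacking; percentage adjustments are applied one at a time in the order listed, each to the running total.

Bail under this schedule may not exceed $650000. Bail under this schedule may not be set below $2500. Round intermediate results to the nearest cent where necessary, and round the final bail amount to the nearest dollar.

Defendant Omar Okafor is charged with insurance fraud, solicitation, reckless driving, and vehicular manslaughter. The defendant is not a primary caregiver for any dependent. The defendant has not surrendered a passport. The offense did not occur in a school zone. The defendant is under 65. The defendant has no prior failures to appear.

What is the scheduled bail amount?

Base amounts from the schedule: insurance fraud $29300; solicitation $2600; reckless driving $3600; vehicular manslaughter $140000.
Stacking rule: highest base plus 40% of each additional charge. Highest is vehicular manslaughter at $140000. Additional: $29300 × 40% = $11720; $2600 × 40% = $1040; $3600 × 40% = $1440. Combined base = $140000 + $14200 = $154200.
No adjustment factors apply to this defendant.
$154200 is within the $650000 maximum.
$154200 is at or above the $2500 minimum.

$154200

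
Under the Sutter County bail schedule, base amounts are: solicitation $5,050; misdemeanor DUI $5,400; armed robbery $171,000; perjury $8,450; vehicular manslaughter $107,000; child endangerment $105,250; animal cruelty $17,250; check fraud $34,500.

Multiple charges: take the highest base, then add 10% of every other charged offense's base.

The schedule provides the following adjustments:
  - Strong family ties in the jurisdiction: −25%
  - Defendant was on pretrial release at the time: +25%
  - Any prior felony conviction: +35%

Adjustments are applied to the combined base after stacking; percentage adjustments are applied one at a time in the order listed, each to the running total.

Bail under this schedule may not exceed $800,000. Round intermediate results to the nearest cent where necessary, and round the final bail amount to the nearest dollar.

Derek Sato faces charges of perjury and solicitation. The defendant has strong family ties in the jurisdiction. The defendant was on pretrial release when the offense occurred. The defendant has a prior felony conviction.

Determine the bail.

Base amounts from the schedule: perjury $8,450; solicitation $5,050.
Stacking rule: highest base plus 10% of each additional charge. Highest is perjury at $8,450. Additional: $5,050 × 10% = $505. Combined base = $8,450 + $505 = $8,955.
Strong family ties in the jurisdiction (−25%): $8,955 × 0.75 = $6,716.25.
Defendant was on pretrial release at the time (+25%): $6,716.25 × 1.25 = $8,395.31.
Any prior felony conviction (+35%): $8,395.31 × 1.35 = $11,333.67.
$11,333.67 is within the $800,000 maximum.
Rounded to the nearest dollar: $11,334.

$11,334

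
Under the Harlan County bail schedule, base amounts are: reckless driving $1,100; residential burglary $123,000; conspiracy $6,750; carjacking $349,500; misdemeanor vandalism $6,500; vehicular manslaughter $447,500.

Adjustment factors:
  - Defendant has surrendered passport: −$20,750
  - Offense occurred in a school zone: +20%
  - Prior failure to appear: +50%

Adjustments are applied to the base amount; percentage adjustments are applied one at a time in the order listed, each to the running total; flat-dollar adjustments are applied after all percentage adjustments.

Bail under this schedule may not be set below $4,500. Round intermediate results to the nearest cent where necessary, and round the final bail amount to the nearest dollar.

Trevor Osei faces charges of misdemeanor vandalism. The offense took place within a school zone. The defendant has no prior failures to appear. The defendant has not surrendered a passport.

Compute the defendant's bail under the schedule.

Base amounts from the schedule: misdemeanor vandalism $6,500.
Single charge. Combined base = $6,500.
Offense occurred in a school zone (+20%): $6,500 × 1.2 = $7,800.
$7,800 is at or above the $4,500 minimum.

$7,800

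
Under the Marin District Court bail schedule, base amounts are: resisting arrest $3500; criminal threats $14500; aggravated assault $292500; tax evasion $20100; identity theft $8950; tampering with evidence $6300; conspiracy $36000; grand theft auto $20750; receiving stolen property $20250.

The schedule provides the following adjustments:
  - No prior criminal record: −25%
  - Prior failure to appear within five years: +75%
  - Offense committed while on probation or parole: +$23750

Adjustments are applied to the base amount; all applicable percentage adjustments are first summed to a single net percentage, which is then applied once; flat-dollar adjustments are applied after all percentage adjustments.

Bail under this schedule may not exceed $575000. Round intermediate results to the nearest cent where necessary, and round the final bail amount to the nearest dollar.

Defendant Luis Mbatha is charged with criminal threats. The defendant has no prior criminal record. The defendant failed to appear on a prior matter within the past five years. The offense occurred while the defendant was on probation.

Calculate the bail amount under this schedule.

Base amounts from the schedule: criminal threats $14500.
Single charge. Combined base = $14500.
Net percentage adjustment: −25% +75% = +50%. $14500 × 1.5 = $21750.
Offense committed while on probation or parole (+$23750 flat): $21750 + $23750 = $45500.
$45500 is within the $575000 maximum.

$45500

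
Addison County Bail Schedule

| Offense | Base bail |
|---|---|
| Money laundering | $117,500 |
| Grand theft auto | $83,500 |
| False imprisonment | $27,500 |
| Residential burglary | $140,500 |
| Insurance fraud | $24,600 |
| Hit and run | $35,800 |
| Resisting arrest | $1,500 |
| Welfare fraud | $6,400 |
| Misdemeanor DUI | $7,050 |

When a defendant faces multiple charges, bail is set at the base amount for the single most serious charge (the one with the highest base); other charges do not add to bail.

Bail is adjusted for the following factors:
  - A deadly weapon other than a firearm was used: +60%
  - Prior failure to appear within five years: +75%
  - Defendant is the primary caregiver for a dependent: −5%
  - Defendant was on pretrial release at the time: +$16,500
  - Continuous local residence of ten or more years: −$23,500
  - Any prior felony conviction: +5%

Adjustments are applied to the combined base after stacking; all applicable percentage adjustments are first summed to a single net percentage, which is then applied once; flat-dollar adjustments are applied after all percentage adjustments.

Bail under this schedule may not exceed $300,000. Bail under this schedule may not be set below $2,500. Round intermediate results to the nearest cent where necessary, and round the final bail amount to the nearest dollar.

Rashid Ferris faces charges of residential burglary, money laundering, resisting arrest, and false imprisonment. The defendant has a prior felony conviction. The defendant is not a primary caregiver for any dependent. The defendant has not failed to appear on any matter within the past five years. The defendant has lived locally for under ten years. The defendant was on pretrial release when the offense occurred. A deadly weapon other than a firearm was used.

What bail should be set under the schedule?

$248,325

Base amounts from the schedule: residential burglary $140,500; money laundering $117,500; resisting arrest $1,500; false imprisonment $27,500.
Stacking rule: use the highest base only. Highest is residential burglary at $140,500. Combined base = $140,500.
Net percentage adjustment: +60% +5% = +65%. $140,500 × 1.65 = $231,825.
Defendant was on pretrial release at the time (+$16,500 flat): $231,825 + $16,500 = $248,325.
$248,325 is within the $300,000 maximum.
$248,325 is at or above the $2,500 minimum.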